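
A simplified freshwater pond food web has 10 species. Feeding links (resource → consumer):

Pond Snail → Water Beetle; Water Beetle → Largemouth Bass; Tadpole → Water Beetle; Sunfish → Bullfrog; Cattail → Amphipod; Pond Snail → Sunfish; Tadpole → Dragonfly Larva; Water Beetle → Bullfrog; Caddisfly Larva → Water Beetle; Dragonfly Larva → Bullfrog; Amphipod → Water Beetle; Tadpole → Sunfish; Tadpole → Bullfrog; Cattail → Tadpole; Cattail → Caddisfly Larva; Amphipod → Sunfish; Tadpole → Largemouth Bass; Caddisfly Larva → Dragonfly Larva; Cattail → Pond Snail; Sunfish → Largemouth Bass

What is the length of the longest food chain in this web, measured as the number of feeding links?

One longest chain: Cattail → Tadpole → Sunfish → Bullfrog.
It has 4 species and 3 links.

3 links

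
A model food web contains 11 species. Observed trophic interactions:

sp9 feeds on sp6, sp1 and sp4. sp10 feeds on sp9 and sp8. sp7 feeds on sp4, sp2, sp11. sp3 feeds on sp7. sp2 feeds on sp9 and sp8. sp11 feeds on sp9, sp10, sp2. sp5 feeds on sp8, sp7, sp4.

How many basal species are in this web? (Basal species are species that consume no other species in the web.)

4

Basal species (no prey listed): sp6, sp4, sp1, sp8.
Count: 4.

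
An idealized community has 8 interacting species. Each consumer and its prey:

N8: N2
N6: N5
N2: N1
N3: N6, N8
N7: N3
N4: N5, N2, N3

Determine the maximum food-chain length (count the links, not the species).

4 links

One longest chain: N1 → N2 → N8 → N3 → N4.
It has 5 species and 4 links.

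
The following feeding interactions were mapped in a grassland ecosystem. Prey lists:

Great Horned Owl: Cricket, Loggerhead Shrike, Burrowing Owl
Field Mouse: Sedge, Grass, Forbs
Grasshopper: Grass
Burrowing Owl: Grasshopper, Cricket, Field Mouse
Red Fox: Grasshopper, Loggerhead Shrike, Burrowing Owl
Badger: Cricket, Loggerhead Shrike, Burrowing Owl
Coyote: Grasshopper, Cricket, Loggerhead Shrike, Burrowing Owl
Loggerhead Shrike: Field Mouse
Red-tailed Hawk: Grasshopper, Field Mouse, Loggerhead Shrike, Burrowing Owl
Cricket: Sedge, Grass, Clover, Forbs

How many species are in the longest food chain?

One longest chain: Grass → Grasshopper → Burrowing Owl → Red-tailed Hawk.
It has 4 species and 3 links.

4 species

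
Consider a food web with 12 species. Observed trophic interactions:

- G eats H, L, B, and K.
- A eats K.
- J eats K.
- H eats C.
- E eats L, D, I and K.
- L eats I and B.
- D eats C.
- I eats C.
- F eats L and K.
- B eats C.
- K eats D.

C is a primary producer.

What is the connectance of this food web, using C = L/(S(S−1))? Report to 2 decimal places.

C = 0.14

The web has S = 12 species and L = 19 feeding links.
C = L / (S(S−1)) = 19 / 132 = 0.1439 ≈ 0.14.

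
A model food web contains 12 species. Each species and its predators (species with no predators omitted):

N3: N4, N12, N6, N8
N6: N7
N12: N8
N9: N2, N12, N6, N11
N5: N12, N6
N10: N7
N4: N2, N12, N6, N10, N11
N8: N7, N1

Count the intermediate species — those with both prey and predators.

Intermediate species (has both prey and predators): N4, N12, N6, N10, N8.
Count: 5.

5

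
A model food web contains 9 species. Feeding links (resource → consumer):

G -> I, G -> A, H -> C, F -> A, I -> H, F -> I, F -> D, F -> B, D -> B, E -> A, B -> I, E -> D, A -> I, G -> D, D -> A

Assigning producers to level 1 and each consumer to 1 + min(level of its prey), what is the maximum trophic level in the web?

4

Producers (level 1): E, G, F.
Following each consumer down to its lowest-level prey: G → I → H → C (levels 1 through 4).
All prey of C (H 3) are at level 3 or above, so C is at level 1 + 3 = 4.
Every consumer has at least one prey at level 3 or below, so none exceeds level 4.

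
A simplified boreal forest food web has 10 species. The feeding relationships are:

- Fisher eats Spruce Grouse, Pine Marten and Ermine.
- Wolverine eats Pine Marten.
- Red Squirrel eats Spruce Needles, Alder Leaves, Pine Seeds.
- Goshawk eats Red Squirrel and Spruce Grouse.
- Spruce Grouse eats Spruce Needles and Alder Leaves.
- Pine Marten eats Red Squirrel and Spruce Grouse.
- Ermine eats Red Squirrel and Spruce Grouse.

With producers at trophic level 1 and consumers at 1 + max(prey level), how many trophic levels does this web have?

Producers (level 1): Pine Seeds, Alder Leaves, Spruce Needles.
Pine Seeds → Red Squirrel → Pine Marten → Fisher gives Fisher level 4.
No species has a prey at level 4, so no species reaches level 5.

4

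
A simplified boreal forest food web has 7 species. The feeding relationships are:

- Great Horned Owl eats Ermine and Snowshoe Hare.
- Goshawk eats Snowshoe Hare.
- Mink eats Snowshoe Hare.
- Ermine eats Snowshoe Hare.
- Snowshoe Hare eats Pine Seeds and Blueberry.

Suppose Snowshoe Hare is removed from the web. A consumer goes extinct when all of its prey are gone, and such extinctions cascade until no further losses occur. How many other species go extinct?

Remove Snowshoe Hare.
Round 1: Ermine (all prey gone), Mink (all prey gone), Goshawk (all prey gone) → extinct.
Round 2: Great Horned Owl (all prey gone) → extinct.
No further losses. Total secondary extinctions: 4.

4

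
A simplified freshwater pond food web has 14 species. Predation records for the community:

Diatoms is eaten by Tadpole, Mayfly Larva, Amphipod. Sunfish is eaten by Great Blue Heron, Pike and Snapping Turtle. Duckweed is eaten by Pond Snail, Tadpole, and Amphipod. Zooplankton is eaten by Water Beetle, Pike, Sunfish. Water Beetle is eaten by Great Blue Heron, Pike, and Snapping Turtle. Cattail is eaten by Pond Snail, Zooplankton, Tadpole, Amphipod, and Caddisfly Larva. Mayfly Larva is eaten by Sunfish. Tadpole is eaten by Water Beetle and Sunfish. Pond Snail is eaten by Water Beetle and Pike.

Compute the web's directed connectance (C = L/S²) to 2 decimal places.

C = 0.13

The web has S = 14 species and L = 25 feeding links.
C = L / S² = 25 / 196 = 0.1276 ≈ 0.13.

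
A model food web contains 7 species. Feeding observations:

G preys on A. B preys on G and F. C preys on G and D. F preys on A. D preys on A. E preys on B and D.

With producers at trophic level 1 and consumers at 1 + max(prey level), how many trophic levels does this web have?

Producers (level 1): A.
A → F → B → E gives E level 4.
No species has a prey at level 4, so no species reaches level 5.

4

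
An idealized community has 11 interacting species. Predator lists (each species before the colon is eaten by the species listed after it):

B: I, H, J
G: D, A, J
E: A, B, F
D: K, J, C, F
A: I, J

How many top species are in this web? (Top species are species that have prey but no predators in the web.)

6

Top species (has prey, but nothing eats it): I, H, K, J, C, F.
Count: 6.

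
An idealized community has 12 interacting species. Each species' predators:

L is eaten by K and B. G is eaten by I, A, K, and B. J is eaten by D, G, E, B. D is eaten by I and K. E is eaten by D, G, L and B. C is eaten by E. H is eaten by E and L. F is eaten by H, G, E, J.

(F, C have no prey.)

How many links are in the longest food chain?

One longest chain: F → H → E → G → A.
It has 5 species and 4 links.

4 links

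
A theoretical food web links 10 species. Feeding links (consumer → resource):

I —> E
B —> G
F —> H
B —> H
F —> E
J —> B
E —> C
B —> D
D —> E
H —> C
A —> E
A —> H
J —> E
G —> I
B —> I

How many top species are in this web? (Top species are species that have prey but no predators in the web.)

3

Top species (has prey, but nothing eats it): F, A, J.
Count: 3.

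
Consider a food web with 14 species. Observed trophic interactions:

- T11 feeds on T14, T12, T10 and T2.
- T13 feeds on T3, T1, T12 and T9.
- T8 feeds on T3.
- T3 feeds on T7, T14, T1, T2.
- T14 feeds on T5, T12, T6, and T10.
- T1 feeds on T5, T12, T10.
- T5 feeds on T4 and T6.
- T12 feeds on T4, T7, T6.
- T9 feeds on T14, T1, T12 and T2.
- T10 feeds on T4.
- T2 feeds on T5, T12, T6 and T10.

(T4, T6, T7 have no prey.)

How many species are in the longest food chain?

One longest chain: T4 → T12 → T2 → T3 → T8.
It has 5 species and 4 links.

5 species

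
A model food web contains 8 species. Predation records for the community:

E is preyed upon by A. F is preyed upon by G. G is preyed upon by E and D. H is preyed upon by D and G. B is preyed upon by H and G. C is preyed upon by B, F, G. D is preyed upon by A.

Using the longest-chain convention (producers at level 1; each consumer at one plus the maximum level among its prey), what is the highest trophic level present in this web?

6

Producers (level 1): C.
C → B → H → G → E → A gives A level 6.
No species has a prey at level 6, so no species reaches level 7.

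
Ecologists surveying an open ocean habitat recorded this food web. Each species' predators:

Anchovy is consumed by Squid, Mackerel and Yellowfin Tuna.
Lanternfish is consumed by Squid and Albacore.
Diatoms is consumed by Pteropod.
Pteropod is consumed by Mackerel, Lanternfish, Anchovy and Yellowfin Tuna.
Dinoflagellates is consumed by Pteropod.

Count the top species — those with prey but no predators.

4

Top species (has prey, but nothing eats it): Yellowfin Tuna, Mackerel, Albacore, Squid.
Count: 4.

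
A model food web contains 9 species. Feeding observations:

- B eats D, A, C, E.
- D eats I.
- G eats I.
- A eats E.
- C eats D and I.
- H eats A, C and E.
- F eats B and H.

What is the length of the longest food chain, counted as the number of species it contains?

One longest chain: I → D → C → B → F.
It has 5 species and 4 links.

5 species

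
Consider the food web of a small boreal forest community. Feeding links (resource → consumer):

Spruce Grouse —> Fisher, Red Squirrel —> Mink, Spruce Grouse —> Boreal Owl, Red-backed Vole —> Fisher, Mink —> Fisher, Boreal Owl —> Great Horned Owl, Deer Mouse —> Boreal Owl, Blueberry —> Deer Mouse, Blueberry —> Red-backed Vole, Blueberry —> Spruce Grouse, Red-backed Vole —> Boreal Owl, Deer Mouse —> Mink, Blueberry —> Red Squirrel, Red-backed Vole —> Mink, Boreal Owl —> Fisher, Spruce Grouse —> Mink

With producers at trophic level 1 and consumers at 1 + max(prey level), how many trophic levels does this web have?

Producers (level 1): Blueberry.
Blueberry → Spruce Grouse → Boreal Owl → Great Horned Owl gives Great Horned Owl level 4.
No species has a prey at level 4, so no species reaches level 5.

4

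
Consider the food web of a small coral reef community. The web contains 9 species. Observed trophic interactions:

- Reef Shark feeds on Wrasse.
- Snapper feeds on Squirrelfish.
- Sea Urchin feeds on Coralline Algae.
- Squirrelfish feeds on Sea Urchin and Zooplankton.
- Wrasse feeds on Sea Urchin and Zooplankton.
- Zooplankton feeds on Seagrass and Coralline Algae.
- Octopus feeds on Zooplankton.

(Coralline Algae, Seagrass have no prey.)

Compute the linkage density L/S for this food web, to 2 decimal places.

There are L = 10 links among S = 9 species.
L/S = 10/9 = 1.1111 ≈ 1.11.

L/S = 1.11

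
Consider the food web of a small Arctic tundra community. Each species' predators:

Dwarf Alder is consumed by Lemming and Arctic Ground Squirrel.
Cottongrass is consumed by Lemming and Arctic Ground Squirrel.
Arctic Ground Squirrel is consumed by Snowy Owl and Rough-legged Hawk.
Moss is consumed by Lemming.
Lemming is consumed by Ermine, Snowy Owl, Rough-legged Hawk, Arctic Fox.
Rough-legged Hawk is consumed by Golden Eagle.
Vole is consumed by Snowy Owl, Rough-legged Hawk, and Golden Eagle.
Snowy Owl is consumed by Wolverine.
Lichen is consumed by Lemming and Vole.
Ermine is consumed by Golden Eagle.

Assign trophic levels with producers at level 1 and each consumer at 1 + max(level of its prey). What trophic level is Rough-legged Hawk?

Trophic level 3

Cottongrass is a producer → level 1.
Arctic Ground Squirrel eats Cottongrass (level 1); other prey at levels: Dwarf Alder 1 → level 2.
Rough-legged Hawk eats Arctic Ground Squirrel (level 2); other prey at levels: Vole 2, Lemming 2 → level 3.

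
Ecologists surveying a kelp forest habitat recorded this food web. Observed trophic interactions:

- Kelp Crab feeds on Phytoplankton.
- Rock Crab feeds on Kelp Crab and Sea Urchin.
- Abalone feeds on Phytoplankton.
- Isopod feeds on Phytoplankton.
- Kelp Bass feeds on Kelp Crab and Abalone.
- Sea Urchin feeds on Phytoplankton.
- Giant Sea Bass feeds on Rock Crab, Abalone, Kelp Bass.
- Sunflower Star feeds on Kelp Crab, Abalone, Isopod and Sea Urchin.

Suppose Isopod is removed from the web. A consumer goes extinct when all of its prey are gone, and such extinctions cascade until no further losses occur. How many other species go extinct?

0

Remove Isopod.
Every predator of it retains at least one other prey: Sunflower Star still has Kelp Crab, Sea Urchin, Abalone.
No consumer loses all prey, so no secondary extinctions occur.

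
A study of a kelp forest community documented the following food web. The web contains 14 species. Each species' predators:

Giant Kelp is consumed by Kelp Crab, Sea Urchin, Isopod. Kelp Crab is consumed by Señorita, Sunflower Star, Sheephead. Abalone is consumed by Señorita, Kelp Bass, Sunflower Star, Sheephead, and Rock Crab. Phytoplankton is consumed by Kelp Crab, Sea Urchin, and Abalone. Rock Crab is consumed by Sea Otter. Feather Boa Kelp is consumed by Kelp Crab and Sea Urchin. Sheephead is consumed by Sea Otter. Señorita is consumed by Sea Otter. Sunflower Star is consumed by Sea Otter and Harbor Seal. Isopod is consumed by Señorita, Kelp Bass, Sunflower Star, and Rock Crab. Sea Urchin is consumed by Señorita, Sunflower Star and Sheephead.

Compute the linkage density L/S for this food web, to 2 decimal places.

There are L = 28 links among S = 14 species.
L/S = 28/14 = 2.0000 ≈ 2.00.

L/S = 2.00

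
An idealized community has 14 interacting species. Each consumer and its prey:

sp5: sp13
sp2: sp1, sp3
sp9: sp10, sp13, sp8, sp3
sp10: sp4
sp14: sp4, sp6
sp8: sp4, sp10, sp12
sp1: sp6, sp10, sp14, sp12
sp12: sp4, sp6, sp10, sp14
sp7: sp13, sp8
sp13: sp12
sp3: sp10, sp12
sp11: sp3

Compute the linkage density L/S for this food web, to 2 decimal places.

There are L = 27 links among S = 14 species.
L/S = 27/14 = 1.9286 ≈ 1.93.

L/S = 1.93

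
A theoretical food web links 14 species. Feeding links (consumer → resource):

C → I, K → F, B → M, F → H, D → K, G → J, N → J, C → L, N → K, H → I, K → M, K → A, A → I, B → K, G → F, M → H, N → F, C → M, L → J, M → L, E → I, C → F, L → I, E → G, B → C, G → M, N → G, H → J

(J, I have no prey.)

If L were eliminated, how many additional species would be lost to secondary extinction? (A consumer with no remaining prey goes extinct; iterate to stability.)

Remove L.
Every predator of it retains at least one other prey: M still has H; C still has I, M, F.
No consumer loses all prey, so no secondary extinctions occur.

0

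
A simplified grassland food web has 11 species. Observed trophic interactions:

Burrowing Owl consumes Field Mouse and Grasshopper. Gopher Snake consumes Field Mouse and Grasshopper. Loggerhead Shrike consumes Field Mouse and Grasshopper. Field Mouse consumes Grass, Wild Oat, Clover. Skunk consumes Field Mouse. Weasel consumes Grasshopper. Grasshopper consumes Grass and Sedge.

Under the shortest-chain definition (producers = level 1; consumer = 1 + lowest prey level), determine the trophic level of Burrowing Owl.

Trophic level 3

Grass is a producer → level 1.
Grasshopper eats Grass → level 2.
Burrowing Owl eats Grasshopper → level 3.
No prey of Burrowing Owl is below level 2, so 3 is the minimum.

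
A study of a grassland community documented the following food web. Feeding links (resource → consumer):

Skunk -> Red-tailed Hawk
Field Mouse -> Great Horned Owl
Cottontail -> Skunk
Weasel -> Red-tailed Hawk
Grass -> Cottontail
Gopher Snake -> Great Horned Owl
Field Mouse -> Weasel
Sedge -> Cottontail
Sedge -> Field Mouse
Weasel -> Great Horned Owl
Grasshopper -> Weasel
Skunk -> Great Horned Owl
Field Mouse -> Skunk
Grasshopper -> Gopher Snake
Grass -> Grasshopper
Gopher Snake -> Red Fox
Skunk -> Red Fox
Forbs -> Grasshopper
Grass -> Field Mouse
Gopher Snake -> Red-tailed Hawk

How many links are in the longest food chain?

3 links

One longest chain: Grass → Cottontail → Skunk → Red-tailed Hawk.
It has 4 species and 3 links.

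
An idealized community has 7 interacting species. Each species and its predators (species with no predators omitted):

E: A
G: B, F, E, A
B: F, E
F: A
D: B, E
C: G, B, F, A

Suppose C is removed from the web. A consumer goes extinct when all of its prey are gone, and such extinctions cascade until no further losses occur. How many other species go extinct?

Remove C.
Round 1: G (all prey gone) → extinct.
No further losses. Total secondary extinctions: 1.

1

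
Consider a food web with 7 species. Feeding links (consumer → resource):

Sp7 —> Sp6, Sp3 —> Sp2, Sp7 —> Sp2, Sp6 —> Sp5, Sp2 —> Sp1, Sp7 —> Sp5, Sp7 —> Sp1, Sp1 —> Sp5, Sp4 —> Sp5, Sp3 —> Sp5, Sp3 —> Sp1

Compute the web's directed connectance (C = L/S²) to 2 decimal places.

The web has S = 7 species and L = 11 feeding links.
C = L / S² = 11 / 49 = 0.2245 ≈ 0.22.

C = 0.22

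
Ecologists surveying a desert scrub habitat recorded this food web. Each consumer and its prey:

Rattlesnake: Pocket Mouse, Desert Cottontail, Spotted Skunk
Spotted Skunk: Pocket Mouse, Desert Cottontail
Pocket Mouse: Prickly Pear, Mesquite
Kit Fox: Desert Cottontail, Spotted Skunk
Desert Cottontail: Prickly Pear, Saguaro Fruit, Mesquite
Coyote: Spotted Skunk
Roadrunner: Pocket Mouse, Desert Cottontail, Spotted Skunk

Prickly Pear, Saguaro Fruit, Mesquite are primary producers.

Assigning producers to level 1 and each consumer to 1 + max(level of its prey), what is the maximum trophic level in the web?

Producers (level 1): Prickly Pear, Saguaro Fruit, Mesquite.
Prickly Pear → Pocket Mouse → Spotted Skunk → Coyote gives Coyote level 4.
No species has a prey at level 4, so no species reaches level 5.

4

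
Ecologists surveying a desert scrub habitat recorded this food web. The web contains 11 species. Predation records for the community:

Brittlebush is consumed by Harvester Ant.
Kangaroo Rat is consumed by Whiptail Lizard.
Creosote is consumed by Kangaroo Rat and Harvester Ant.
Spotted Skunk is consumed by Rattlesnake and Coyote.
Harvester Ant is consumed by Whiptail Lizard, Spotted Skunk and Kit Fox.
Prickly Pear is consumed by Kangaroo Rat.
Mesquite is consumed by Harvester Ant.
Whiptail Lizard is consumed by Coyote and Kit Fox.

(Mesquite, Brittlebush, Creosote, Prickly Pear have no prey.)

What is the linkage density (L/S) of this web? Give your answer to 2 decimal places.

There are L = 13 links among S = 11 species.
L/S = 13/11 = 1.1818 ≈ 1.18.

L/S = 1.18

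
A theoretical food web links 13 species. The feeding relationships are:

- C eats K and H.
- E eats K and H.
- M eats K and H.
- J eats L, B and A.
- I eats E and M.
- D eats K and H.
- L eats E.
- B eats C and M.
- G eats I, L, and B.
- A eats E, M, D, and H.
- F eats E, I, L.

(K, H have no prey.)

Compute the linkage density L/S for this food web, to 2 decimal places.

There are L = 26 links among S = 13 species.
L/S = 26/13 = 2.0000 ≈ 2.00.

L/S = 2.00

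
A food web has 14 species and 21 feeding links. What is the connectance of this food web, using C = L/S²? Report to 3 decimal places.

The web has S = 14 species and L = 21 feeding links.
C = L / S² = 21 / 196 = 0.1071 ≈ 0.107.

C = 0.107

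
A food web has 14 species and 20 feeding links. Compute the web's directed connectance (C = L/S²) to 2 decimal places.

C = 0.10

The web has S = 14 species and L = 20 feeding links.
C = L / S² = 20 / 196 = 0.1020 ≈ 0.10.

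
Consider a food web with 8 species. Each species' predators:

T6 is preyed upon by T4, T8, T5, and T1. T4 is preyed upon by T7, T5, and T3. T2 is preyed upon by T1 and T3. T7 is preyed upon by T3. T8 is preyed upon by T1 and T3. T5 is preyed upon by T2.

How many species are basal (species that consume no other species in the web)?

1

Basal species (no prey listed): T6.
Count: 1.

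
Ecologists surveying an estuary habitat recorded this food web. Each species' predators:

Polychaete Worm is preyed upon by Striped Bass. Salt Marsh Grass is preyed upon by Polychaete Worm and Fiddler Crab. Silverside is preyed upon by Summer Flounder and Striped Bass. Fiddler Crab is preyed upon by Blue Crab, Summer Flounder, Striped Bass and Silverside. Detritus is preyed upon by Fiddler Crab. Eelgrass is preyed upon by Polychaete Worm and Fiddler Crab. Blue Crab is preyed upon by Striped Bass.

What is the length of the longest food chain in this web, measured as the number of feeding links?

3 links

One longest chain: Salt Marsh Grass → Fiddler Crab → Silverside → Summer Flounder.
It has 4 species and 3 links.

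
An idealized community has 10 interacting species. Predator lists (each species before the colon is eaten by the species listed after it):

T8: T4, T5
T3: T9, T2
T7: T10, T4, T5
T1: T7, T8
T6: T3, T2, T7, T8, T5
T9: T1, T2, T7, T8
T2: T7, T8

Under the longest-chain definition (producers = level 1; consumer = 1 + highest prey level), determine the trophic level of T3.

Trophic level 2

T6 is a producer → level 1.
T3 eats T6 → level 2.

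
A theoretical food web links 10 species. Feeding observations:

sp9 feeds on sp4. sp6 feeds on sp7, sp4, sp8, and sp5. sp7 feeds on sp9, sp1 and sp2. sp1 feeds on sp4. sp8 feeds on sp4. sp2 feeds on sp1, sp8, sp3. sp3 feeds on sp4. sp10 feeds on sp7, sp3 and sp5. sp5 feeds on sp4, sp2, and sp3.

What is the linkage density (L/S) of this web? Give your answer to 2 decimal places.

L/S = 2.00

There are L = 20 links among S = 10 species.
L/S = 20/10 = 2.0000 ≈ 2.00.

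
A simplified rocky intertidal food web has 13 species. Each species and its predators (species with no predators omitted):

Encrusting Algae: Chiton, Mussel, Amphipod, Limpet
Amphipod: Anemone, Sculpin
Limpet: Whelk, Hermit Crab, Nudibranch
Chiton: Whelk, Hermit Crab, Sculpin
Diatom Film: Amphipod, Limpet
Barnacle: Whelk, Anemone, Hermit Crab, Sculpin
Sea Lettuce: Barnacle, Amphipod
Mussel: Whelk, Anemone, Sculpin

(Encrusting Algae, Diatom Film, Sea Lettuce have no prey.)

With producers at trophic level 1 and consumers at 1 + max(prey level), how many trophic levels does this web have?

Producers (level 1): Encrusting Algae, Diatom Film, Sea Lettuce.
Sea Lettuce → Barnacle → Hermit Crab gives Hermit Crab level 3.
No species has a prey at level 3, so no species reaches level 4.

3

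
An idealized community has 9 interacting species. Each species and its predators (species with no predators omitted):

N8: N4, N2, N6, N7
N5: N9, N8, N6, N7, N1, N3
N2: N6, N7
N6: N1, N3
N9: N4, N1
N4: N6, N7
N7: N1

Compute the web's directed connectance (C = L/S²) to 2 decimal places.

C = 0.23

The web has S = 9 species and L = 19 feeding links.
C = L / S² = 19 / 81 = 0.2346 ≈ 0.23.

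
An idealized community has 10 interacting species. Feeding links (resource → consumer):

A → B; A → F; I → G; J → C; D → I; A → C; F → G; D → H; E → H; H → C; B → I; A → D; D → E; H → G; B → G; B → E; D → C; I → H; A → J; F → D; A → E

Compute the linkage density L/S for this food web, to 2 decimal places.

There are L = 21 links among S = 10 species.
L/S = 21/10 = 2.1000 ≈ 2.10.

L/S = 2.10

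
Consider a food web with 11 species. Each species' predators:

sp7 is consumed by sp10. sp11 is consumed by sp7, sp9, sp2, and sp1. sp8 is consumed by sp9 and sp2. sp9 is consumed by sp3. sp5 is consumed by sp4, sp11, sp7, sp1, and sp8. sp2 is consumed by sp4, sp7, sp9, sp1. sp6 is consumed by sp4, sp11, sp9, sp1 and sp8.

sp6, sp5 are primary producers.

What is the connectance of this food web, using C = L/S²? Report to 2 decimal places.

C = 0.18

The web has S = 11 species and L = 22 feeding links.
C = L / S² = 22 / 121 = 0.1818 ≈ 0.18.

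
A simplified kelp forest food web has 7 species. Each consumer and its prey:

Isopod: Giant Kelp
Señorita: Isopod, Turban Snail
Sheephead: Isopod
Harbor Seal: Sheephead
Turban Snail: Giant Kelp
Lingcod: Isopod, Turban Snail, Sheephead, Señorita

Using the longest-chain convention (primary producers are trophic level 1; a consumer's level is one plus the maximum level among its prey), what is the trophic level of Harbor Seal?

Giant Kelp is a producer → level 1.
Isopod eats Giant Kelp → level 2.
Sheephead eats Isopod → level 3.
Harbor Seal eats Sheephead → level 4.

Trophic level 4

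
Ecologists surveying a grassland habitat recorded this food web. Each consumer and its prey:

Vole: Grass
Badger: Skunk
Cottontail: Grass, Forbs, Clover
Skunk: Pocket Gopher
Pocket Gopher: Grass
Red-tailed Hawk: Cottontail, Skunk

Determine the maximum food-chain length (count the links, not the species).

3 links

One longest chain: Grass → Pocket Gopher → Skunk → Red-tailed Hawk.
It has 4 species and 3 links.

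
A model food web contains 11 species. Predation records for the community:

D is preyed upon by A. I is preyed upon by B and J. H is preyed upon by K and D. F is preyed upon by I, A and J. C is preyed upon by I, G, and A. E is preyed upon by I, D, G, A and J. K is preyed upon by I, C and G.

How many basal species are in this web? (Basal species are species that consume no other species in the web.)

Basal species (no prey listed): E, H, F.
Count: 3.

3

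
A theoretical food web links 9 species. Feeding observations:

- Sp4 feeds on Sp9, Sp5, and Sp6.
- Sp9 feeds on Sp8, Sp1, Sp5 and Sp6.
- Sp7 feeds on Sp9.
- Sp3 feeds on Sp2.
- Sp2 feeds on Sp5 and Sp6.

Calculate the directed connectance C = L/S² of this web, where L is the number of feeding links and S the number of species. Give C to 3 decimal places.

C = 0.136

The web has S = 9 species and L = 11 feeding links.
C = L / S² = 11 / 81 = 0.1358 ≈ 0.136.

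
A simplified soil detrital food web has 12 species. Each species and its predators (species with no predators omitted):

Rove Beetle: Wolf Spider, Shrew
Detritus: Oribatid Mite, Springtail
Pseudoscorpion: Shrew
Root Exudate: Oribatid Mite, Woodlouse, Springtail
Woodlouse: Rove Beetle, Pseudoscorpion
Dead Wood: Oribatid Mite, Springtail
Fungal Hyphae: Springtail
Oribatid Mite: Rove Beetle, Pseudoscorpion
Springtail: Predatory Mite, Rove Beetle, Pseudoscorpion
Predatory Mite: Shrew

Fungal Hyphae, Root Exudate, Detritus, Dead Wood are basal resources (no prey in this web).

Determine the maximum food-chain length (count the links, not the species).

3 links

One longest chain: Root Exudate → Oribatid Mite → Rove Beetle → Wolf Spider.
It has 4 species and 3 links.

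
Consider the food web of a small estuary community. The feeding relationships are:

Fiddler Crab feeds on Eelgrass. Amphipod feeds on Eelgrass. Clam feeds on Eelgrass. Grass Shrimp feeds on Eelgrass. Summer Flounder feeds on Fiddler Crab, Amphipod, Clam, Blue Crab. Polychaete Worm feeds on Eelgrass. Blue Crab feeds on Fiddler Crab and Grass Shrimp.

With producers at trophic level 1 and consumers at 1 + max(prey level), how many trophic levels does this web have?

4

Producers (level 1): Eelgrass.
Eelgrass → Fiddler Crab → Blue Crab → Summer Flounder gives Summer Flounder level 4.
No species has a prey at level 4, so no species reaches level 5.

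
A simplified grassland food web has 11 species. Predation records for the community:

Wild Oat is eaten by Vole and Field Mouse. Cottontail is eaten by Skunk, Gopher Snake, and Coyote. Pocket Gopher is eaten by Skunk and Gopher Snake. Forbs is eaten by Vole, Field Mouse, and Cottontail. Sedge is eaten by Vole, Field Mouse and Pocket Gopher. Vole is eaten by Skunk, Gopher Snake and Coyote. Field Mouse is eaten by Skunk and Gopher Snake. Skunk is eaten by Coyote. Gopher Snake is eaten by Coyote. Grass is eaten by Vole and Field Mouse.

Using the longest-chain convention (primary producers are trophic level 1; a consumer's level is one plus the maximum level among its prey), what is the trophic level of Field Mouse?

Sedge is a producer → level 1.
Field Mouse eats Sedge (level 1); other prey at levels: Wild Oat 1, Grass 1, Forbs 1 → level 2.

Trophic level 2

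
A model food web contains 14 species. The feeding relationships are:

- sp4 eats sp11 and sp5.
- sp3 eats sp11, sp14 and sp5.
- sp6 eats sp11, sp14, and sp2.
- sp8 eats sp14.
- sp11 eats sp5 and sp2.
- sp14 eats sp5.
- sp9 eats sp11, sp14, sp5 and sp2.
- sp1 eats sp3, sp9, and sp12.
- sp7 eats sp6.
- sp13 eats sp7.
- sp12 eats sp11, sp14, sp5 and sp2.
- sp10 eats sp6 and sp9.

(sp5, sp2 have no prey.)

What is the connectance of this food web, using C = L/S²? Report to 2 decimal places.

C = 0.14

The web has S = 14 species and L = 27 feeding links.
C = L / S² = 27 / 196 = 0.1378 ≈ 0.14.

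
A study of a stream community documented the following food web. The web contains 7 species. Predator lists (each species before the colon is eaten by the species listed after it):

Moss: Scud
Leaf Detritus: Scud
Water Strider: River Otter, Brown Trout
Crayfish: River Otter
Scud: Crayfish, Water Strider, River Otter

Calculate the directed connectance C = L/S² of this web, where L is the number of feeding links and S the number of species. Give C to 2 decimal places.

C = 0.16

The web has S = 7 species and L = 8 feeding links.
C = L / S² = 8 / 49 = 0.1633 ≈ 0.16.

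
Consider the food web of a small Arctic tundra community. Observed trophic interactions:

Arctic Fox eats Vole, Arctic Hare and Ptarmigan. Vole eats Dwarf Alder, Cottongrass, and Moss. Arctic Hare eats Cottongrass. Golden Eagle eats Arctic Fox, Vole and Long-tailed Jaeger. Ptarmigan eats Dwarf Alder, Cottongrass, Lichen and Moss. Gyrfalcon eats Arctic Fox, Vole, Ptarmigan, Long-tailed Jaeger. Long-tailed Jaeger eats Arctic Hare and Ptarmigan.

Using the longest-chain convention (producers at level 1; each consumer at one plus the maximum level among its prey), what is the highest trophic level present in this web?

Producers (level 1): Lichen, Moss, Cottongrass, Dwarf Alder.
Lichen → Ptarmigan → Arctic Fox → Golden Eagle gives Golden Eagle level 4.
No species has a prey at level 4, so no species reaches level 5.

4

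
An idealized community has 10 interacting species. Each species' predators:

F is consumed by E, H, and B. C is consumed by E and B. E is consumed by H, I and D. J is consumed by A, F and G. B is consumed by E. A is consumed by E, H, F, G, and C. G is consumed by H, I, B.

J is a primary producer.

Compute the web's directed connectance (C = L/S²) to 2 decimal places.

The web has S = 10 species and L = 20 feeding links.
C = L / S² = 20 / 100 = 0.2000 ≈ 0.20.

C = 0.20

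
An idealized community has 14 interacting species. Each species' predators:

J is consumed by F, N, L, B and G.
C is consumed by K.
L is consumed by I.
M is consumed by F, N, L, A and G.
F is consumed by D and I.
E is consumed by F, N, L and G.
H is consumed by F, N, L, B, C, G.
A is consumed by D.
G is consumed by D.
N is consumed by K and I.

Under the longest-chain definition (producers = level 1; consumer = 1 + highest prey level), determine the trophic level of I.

J is a producer → level 1.
L eats J (level 1); other prey at levels: E 1, M 1, H 1 → level 2.
I eats L (level 2); other prey at levels: F 2, N 2 → level 3.

Trophic level 3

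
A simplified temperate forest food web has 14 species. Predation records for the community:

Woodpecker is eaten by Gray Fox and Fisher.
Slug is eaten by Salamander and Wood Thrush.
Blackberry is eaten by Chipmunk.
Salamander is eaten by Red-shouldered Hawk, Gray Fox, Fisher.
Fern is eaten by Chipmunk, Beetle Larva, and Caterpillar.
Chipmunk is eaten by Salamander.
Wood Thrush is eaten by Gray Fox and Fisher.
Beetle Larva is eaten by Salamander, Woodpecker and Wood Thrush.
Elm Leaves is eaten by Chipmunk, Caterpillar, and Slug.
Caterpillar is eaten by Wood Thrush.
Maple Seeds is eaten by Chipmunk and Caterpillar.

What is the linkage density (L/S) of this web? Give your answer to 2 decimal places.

L/S = 1.64

There are L = 23 links among S = 14 species.
L/S = 23/14 = 1.6429 ≈ 1.64.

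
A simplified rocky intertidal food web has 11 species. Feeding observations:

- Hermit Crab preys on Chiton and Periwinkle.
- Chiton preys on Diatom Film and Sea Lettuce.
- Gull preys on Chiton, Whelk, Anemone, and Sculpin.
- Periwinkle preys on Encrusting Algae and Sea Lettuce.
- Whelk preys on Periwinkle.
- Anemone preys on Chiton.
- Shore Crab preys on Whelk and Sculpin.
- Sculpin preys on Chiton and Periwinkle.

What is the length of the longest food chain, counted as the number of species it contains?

4 species

One longest chain: Sea Lettuce → Periwinkle → Sculpin → Shore Crab.
It has 4 species and 3 links.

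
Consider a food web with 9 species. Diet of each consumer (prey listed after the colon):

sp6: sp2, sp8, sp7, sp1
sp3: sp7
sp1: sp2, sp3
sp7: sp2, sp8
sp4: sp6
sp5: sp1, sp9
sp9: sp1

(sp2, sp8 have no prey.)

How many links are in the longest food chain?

One longest chain: sp2 → sp7 → sp3 → sp1 → sp9 → sp5.
It has 6 species and 5 links.

5 links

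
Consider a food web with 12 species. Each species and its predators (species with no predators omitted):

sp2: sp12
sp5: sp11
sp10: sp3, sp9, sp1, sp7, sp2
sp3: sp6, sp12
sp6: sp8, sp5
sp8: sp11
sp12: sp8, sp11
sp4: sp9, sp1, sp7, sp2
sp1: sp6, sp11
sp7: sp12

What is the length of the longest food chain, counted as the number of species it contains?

One longest chain: sp10 → sp3 → sp12 → sp8 → sp11.
It has 5 species and 4 links.

5 species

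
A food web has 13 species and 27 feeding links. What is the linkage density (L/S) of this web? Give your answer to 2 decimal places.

There are L = 27 links among S = 13 species.
L/S = 27/13 = 2.0769 ≈ 2.08.

L/S = 2.08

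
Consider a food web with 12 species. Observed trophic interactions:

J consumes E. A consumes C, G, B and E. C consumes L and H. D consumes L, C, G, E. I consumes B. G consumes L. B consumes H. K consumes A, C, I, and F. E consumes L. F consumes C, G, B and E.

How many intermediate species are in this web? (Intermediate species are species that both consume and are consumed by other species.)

7

Intermediate species (has both prey and predators): C, E, G, B, A, F, I.
Count: 7.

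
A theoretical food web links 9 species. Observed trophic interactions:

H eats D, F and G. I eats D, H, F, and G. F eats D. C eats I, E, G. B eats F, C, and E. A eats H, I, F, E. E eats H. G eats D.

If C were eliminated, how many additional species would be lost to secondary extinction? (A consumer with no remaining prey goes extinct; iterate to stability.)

0

Remove C.
Every predator of it retains at least one other prey: B still has F, E.
No consumer loses all prey, so no secondary extinctions occur.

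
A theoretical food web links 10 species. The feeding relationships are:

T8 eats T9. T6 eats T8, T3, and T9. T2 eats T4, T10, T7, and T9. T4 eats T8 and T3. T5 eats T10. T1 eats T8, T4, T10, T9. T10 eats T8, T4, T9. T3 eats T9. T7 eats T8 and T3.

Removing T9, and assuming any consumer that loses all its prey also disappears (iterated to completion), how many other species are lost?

Remove T9.
Round 1: T8 (all prey gone), T3 (all prey gone) → extinct.
Round 2: T4 (all prey gone), T6 (all prey gone), T7 (all prey gone) → extinct.
Round 3: T10 (all prey gone) → extinct.
Round 4: T2 (all prey gone), T1 (all prey gone), T5 (all prey gone) → extinct.
No further losses. Total secondary extinctions: 9.

9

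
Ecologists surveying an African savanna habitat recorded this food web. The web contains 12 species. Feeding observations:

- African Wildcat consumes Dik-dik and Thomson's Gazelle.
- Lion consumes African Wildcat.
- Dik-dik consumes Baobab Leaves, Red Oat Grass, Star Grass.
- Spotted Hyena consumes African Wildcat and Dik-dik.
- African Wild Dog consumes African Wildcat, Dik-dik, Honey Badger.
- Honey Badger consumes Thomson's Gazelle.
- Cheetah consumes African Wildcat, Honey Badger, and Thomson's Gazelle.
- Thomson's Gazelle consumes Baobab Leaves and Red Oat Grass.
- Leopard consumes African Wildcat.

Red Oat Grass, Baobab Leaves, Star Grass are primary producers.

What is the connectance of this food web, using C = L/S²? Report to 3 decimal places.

C = 0.125

The web has S = 12 species and L = 18 feeding links.
C = L / S² = 18 / 144 = 0.1250 ≈ 0.125.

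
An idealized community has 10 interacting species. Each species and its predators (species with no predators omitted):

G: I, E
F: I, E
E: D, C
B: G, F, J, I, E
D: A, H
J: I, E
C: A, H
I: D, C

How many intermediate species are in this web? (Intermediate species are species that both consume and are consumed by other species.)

Intermediate species (has both prey and predators): G, F, J, I, E, D, C.
Count: 7.

7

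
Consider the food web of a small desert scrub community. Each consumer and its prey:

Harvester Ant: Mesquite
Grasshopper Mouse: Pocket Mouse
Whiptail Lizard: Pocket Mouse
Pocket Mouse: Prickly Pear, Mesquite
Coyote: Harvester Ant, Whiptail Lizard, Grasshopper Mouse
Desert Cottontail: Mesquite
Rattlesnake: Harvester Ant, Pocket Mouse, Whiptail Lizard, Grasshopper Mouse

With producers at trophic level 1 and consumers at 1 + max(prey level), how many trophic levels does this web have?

Producers (level 1): Prickly Pear, Mesquite.
Prickly Pear → Pocket Mouse → Whiptail Lizard → Coyote gives Coyote level 4.
No species has a prey at level 4, so no species reaches level 5.

4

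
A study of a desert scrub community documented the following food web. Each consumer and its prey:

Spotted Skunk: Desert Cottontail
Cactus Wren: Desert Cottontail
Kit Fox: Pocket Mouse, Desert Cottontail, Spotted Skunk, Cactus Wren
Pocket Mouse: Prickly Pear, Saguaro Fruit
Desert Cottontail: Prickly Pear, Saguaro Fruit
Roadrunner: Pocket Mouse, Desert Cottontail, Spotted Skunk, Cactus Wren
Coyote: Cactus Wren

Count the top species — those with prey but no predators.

3

Top species (has prey, but nothing eats it): Kit Fox, Coyote, Roadrunner.
Count: 3.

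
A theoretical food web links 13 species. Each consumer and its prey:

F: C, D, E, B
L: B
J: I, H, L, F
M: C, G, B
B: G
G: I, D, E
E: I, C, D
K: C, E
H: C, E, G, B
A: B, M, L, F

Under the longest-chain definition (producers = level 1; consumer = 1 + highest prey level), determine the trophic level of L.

I is a producer → level 1.
E eats I (level 1); other prey at levels: C 1, D 1 → level 2.
G eats E (level 2); other prey at levels: I 1, D 1 → level 3.
B eats G → level 4.
L eats B → level 5.

Trophic level 5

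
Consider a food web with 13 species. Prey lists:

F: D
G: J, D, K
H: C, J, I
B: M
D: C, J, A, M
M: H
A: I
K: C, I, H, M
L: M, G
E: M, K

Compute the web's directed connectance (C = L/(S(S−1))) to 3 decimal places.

The web has S = 13 species and L = 22 feeding links.
C = L / (S(S−1)) = 22 / 156 = 0.1410 ≈ 0.141.

C = 0.141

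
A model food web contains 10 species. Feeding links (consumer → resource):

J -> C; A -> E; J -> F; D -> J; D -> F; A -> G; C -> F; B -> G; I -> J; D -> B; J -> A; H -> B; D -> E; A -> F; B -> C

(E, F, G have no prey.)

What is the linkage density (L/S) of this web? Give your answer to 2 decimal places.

There are L = 15 links among S = 10 species.
L/S = 15/10 = 1.5000 ≈ 1.50.

L/S = 1.50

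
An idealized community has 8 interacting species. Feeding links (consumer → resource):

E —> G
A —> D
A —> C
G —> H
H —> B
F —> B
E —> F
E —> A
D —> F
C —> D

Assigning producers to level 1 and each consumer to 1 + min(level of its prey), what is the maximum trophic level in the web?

Producers (level 1): B.
Following each consumer down to its lowest-level prey: B → F → D → C (levels 1 through 4).
All prey of C (D 3) are at level 3 or above, so C is at level 1 + 3 = 4.
Every consumer has at least one prey at level 3 or below, so none exceeds level 4.

4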